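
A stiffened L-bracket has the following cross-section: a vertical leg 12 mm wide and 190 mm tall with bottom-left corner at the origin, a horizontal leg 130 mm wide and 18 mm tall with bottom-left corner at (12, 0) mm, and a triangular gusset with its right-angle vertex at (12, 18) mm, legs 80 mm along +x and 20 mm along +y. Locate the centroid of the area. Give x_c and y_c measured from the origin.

vertical leg: A = 12 × 190 = 2280.00, centroid at (6.00, 95.00).
horizontal leg: A = 130 × 18 = 2340.00, centroid at (77.00, 9.00).
gusset: A = ½·80·20 = 800.00, centroid at (38.67, 24.67).
ΣA = 5420.00 mm², ΣAx_c = 224793.33 mm³, ΣAy_c = 257393.33 mm³.
x_c = 224793.33/5420.00 = 41.47 mm; y_c = 257393.33/5420.00 = 47.49 mm.

x_c = 41.47 mm, y_c = 47.49 mm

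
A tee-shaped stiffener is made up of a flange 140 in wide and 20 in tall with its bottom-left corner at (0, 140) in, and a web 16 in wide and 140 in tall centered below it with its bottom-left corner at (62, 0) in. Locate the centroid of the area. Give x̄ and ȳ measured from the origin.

x̄ = 70.00 in, ȳ = 114.44 in

Part | A | x̄ᵢ | ȳᵢ | A·x̄ᵢ | A·ȳᵢ
web | 2240.00 | 70.00 | 70.00 | 156800.00 | 156800.00
flange | 2800.00 | 70.00 | 150.00 | 196000.00 | 420000.00
Σ | 5040.00 |  |  | 352800.00 | 576800.00
x̄ = 352800.00 / 5040.00 = 70.00 in
ȳ = 576800.00 / 5040.00 = 114.44 in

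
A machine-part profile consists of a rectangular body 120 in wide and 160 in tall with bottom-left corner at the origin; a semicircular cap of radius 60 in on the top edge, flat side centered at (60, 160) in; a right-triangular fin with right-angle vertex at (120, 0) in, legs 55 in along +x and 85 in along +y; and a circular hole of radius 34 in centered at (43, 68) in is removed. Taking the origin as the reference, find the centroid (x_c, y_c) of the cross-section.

rectangular body: A = 120 × 160 = 19200.00, centroid at (60.00, 80.00).
semicircular top: A = ½π·60² = 5654.87, centroid at (60.00, 185.46).
triangular fin: A = ½·55·85 = 2337.50, centroid at (138.33, 28.33).
hole: A = −π·34² = -3631.68, centroid at (43.00, 68.00).
ΣA = 23560.69 in², ΣAx_c = 1658483.89 in³, ΣAy_c = 2404053.54 in³.
x_c = 1658483.89/23560.69 = 70.39 in; y_c = 2404053.54/23560.69 = 102.04 in.

x_c = 70.39 in, y_c = 102.04 in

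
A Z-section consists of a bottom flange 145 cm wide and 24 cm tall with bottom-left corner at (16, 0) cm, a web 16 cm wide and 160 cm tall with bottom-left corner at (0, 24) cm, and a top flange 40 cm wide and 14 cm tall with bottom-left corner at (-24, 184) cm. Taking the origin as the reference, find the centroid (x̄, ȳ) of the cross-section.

bottom flange: A = 145 × 24 = 3480.00, centroid at (88.50, 12.00).
web: A = 16 × 160 = 2560.00, centroid at (8.00, 104.00).
top flange: A = 40 × 14 = 560.00, centroid at (-4.00, 191.00).
ΣA = 6600.00 cm², ΣAx̄ = 326220.00 cm³, ΣAȳ = 414960.00 cm³.
x̄ = 326220.00/6600.00 = 49.43 cm; ȳ = 414960.00/6600.00 = 62.87 cm.

x̄ = 49.43 cm, ȳ = 62.87 cm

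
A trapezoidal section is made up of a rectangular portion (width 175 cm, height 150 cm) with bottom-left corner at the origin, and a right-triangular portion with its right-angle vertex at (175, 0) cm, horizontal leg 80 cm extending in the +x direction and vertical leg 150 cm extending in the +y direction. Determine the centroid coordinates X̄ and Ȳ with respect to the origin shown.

rectangular portion: A = 175 × 150 = 26250.00, centroid at (87.50, 75.00).
triangular portion: A = ½·80·150 = 6000.00, centroid at (201.67, 50.00).
ΣA = 32250.00 cm²
ΣAX̄ = (26250.00)(87.50) + (6000.00)(201.67) = 3506875.00 cm³
ΣAȲ = (26250.00)(75.00) + (6000.00)(50.00) = 2268750.00 cm³
X̄ = 3506875.00 / 32250.00 = 108.74 cm
Ȳ = 2268750.00 / 32250.00 = 70.35 cm

X̄ = 108.74 cm, Ȳ = 70.35 cm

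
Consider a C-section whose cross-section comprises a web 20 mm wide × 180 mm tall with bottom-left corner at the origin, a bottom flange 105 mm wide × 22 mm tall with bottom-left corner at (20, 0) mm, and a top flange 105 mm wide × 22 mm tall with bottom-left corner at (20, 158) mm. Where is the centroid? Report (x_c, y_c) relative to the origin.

x_c = 45.13 mm, y_c = 90.00 mm

web: A = 20 × 180 = 3600.00, centroid at (10.00, 90.00).
bottom flange: A = 105 × 22 = 2310.00, centroid at (72.50, 11.00).
top flange: A = 105 × 22 = 2310.00, centroid at (72.50, 169.00).
ΣA = 8220.00 mm², ΣAx_c = 370950.00 mm³, ΣAy_c = 739800.00 mm³.
x_c = 370950.00/8220.00 = 45.13 mm; y_c = 739800.00/8220.00 = 90.00 mm.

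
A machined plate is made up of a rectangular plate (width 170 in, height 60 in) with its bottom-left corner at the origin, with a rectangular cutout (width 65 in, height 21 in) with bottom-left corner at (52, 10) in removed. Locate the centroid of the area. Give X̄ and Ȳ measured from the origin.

plate: A = 170 × 60 = 10200.00, centroid at (85.00, 30.00).
hole: A = −(65 × 21) = -1365.00, centroid at (84.50, 20.50).
ΣA = 8835.00 in²
ΣAX̄ = (10200.00)(85.00) + (-1365.00)(84.50) = 751657.50 in³
ΣAȲ = (10200.00)(30.00) + (-1365.00)(20.50) = 278017.50 in³
X̄ = 751657.50 / 8835.00 = 85.08 in
Ȳ = 278017.50 / 8835.00 = 31.47 in

X̄ = 85.08 in, Ȳ = 31.47 in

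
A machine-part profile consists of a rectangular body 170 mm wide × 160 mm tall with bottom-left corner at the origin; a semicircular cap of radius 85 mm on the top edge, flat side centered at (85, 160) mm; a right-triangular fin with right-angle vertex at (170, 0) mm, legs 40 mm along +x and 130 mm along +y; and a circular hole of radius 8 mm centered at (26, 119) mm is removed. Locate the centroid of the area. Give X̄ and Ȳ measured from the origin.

X̄ = 91.53 mm, Ȳ = 109.65 mm

rectangular body: A = 170 × 160 = 27200.00, centroid at (85.00, 80.00).
semicircular top: A = ½π·85² = 11349.00, centroid at (85.00, 196.08).
triangular fin: A = ½·40·130 = 2600.00, centroid at (183.33, 43.33).
hole: A = −π·8² = -201.06, centroid at (26.00, 119.00).
ΣA = 40947.94 mm²
ΣAX̄ = (27200.00)(85.00) + (11349.00)(85.00) + (2600.00)(183.33) + (-201.06)(26.00) = 3748104.35 mm³
ΣAȲ = (27200.00)(80.00) + (11349.00)(196.08) + (2600.00)(43.33) + (-201.06)(119.00) = 4489997.52 mm³
X̄ = 3748104.35 / 40947.94 = 91.53 mm
Ȳ = 4489997.52 / 40947.94 = 109.65 mm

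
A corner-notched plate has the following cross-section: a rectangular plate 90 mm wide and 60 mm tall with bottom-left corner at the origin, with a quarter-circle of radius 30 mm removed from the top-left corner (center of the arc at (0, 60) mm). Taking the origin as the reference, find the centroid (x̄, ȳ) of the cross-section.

x̄ = 49.86 mm, ȳ = 27.40 mm

plate: A = 90 × 60 = 5400.00, centroid at (45.00, 30.00).
removed quarter-circle: A = −¼π·30² = -706.86, centroid at (12.73, 47.27).
ΣA = 4693.14 mm², ΣAx̄ = 234000.00 mm³, ΣAȳ = 128588.50 mm³.
x̄ = 234000.00/4693.14 = 49.86 mm; ȳ = 128588.50/4693.14 = 27.40 mm.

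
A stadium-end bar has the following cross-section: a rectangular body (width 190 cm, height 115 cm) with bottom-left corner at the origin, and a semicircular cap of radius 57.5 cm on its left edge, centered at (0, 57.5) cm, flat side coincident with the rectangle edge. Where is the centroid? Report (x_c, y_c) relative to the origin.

x_c = 72.07 cm, y_c = 57.50 cm

rectangular body: A = 190 × 115 = 21850.00, centroid at (95.00, 57.50).
semicircular end: A = ½π·57.5² = 5193.45, centroid at (-24.40, 57.50).
ΣA = 27043.45 cm²
ΣAx_c = (21850.00)(95.00) + (5193.45)(-24.40) = 1949010.42 cm³
ΣAy_c = (21850.00)(57.50) + (5193.45)(57.50) = 1554998.11 cm³
x_c = 1949010.42 / 27043.45 = 72.07 cm
y_c = 1554998.11 / 27043.45 = 57.50 cm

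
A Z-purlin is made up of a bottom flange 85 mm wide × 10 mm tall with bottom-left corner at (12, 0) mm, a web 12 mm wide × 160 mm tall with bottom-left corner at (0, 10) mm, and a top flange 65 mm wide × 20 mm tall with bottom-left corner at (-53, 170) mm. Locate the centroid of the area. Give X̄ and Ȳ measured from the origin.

bottom flange: A = 85 × 10 = 850.00, centroid at (54.50, 5.00).
web: A = 12 × 160 = 1920.00, centroid at (6.00, 90.00).
top flange: A = 65 × 20 = 1300.00, centroid at (-20.50, 180.00).
ΣA = 4070.00 mm²
ΣAX̄ = (850.00)(54.50) + (1920.00)(6.00) + (1300.00)(-20.50) = 31195.00 mm³
ΣAȲ = (850.00)(5.00) + (1920.00)(90.00) + (1300.00)(180.00) = 411050.00 mm³
X̄ = 31195.00 / 4070.00 = 7.66 mm
Ȳ = 411050.00 / 4070.00 = 101.00 mm

X̄ = 7.66 mm, Ȳ = 101.00 mm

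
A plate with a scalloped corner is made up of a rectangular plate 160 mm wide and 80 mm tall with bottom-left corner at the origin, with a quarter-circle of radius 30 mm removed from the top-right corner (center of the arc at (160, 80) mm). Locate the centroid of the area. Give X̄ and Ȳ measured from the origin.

X̄ = 76.07 mm, Ȳ = 38.41 mm

plate: A = 160 × 80 = 12800.00, centroid at (80.00, 40.00).
removed quarter-circle: A = −¼π·30² = -706.86, centroid at (147.27, 67.27).
ΣA = 12093.14 mm², ΣAX̄ = 919902.66 mm³, ΣAȲ = 464451.33 mm³.
X̄ = 919902.66/12093.14 = 76.07 mm; Ȳ = 464451.33/12093.14 = 38.41 mm.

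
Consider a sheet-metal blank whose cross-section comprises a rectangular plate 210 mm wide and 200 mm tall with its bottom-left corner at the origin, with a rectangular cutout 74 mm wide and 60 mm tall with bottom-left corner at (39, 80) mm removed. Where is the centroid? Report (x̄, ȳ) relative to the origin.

plate: A = 210 × 200 = 42000.00, centroid at (105.00, 100.00).
hole: A = −(74 × 60) = -4440.00, centroid at (76.00, 110.00).
ΣA = 37560.00 mm², ΣAx̄ = 4072560.00 mm³, ΣAȳ = 3711600.00 mm³.
x̄ = 4072560.00/37560.00 = 108.43 mm; ȳ = 3711600.00/37560.00 = 98.82 mm.

x̄ = 108.43 mm, ȳ = 98.82 mm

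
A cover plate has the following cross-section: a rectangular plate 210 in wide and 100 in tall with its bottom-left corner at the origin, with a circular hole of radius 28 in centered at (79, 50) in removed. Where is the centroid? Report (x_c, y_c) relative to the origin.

x_c = 108.45 in, y_c = 50.00 in

plate: A = 210 × 100 = 21000.00, centroid at (105.00, 50.00).
hole: A = −π·28² = -2463.01, centroid at (79.00, 50.00).
ΣA = 18536.99 in², ΣAx_c = 2010422.32 in³, ΣAy_c = 926849.57 in³.
x_c = 2010422.32/18536.99 = 108.45 in; y_c = 926849.57/18536.99 = 50.00 in.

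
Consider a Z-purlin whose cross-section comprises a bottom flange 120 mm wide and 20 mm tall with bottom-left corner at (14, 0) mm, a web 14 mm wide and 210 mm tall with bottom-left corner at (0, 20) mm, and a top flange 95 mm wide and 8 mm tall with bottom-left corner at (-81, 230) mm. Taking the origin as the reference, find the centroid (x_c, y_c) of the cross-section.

x_c = 28.31 mm, y_c = 93.33 mm

Part | A | x̄ᵢ | ȳᵢ | A·x̄ᵢ | A·ȳᵢ
bottom flange | 2400.00 | 74.00 | 10.00 | 177600.00 | 24000.00
web | 2940.00 | 7.00 | 125.00 | 20580.00 | 367500.00
top flange | 760.00 | -33.50 | 234.00 | -25460.00 | 177840.00
Σ | 6100.00 |  |  | 172720.00 | 569340.00
x_c = 172720.00 / 6100.00 = 28.31 mm
y_c = 569340.00 / 6100.00 = 93.33 mm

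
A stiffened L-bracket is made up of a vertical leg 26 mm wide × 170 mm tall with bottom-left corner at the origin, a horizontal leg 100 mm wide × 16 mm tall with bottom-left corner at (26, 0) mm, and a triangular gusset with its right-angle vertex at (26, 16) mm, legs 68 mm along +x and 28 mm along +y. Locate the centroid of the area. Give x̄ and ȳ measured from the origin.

x̄ = 32.33 mm, ȳ = 59.18 mm

vertical leg: A = 26 × 170 = 4420.00, centroid at (13.00, 85.00).
horizontal leg: A = 100 × 16 = 1600.00, centroid at (76.00, 8.00).
gusset: A = ½·68·28 = 952.00, centroid at (48.67, 25.33).
ΣA = 6972.00 mm²
ΣAx̄ = (4420.00)(13.00) + (1600.00)(76.00) + (952.00)(48.67) = 225390.67 mm³
ΣAȳ = (4420.00)(85.00) + (1600.00)(8.00) + (952.00)(25.33) = 412617.33 mm³
x̄ = 225390.67 / 6972.00 = 32.33 mm
ȳ = 412617.33 / 6972.00 = 59.18 mm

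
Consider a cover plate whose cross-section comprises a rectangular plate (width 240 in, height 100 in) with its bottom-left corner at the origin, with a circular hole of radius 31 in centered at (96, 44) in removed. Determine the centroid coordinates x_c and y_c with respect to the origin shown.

plate: A = 240 × 100 = 24000.00, centroid at (120.00, 50.00).
hole: A = −π·31² = -3019.07, centroid at (96.00, 44.00).
ΣA = 20980.93 in²
ΣAx_c = (24000.00)(120.00) + (-3019.07)(96.00) = 2590169.23 in³
ΣAy_c = (24000.00)(50.00) + (-3019.07)(44.00) = 1067160.90 in³
x_c = 2590169.23 / 20980.93 = 123.45 in
y_c = 1067160.90 / 20980.93 = 50.86 in

x_c = 123.45 in, y_c = 50.86 in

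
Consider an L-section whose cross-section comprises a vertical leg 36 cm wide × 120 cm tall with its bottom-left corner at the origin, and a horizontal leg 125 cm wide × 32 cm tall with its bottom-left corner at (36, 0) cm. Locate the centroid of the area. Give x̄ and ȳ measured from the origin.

vertical leg: A = 36 × 120 = 4320.00, centroid at (18.00, 60.00).
horizontal leg: A = 125 × 32 = 4000.00, centroid at (98.50, 16.00).
ΣA = 8320.00 cm², ΣAx̄ = 471760.00 cm³, ΣAȳ = 323200.00 cm³.
x̄ = 471760.00/8320.00 = 56.70 cm; ȳ = 323200.00/8320.00 = 38.85 cm.

x̄ = 56.70 cm, ȳ = 38.85 cm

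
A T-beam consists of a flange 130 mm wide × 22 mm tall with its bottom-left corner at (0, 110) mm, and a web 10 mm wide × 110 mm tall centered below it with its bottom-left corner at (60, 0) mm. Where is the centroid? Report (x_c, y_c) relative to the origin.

x_c = 65.00 mm, y_c = 102.67 mm

web: A = 10 × 110 = 1100.00, centroid at (65.00, 55.00).
flange: A = 130 × 22 = 2860.00, centroid at (65.00, 121.00).
ΣA = 3960.00 mm²
ΣAx_c = (1100.00)(65.00) + (2860.00)(65.00) = 257400.00 mm³
ΣAy_c = (1100.00)(55.00) + (2860.00)(121.00) = 406560.00 mm³
x_c = 257400.00 / 3960.00 = 65.00 mm
y_c = 406560.00 / 3960.00 = 102.67 mm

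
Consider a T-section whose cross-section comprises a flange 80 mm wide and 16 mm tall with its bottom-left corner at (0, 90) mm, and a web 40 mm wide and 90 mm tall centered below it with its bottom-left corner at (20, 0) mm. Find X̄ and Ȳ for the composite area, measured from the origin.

web: A = 40 × 90 = 3600.00, centroid at (40.00, 45.00).
flange: A = 80 × 16 = 1280.00, centroid at (40.00, 98.00).
ΣA = 4880.00 mm²
ΣAX̄ = (3600.00)(40.00) + (1280.00)(40.00) = 195200.00 mm³
ΣAȲ = (3600.00)(45.00) + (1280.00)(98.00) = 287440.00 mm³
X̄ = 195200.00 / 4880.00 = 40.00 mm
Ȳ = 287440.00 / 4880.00 = 58.90 mm

X̄ = 40.00 mm, Ȳ = 58.90 mm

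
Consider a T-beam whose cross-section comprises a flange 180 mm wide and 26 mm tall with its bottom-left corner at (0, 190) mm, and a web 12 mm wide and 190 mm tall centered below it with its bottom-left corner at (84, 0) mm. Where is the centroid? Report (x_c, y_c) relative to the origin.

x_c = 90.00 mm, y_c = 167.62 mm

Part | A | x̄ᵢ | ȳᵢ | A·x̄ᵢ | A·ȳᵢ
web | 2280.00 | 90.00 | 95.00 | 205200.00 | 216600.00
flange | 4680.00 | 90.00 | 203.00 | 421200.00 | 950040.00
Σ | 6960.00 |  |  | 626400.00 | 1166640.00
x_c = 626400.00 / 6960.00 = 90.00 mm
y_c = 1166640.00 / 6960.00 = 167.62 mm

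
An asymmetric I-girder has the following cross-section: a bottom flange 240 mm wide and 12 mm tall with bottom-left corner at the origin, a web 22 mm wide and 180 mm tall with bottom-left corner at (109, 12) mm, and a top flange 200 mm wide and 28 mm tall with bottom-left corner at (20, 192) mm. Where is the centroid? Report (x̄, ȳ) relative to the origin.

x̄ = 120.00 mm, ȳ = 126.59 mm

bottom flange: A = 240 × 12 = 2880.00, centroid at (120.00, 6.00).
web: A = 22 × 180 = 3960.00, centroid at (120.00, 102.00).
top flange: A = 200 × 28 = 5600.00, centroid at (120.00, 206.00).
ΣA = 12440.00 mm²
ΣAx̄ = (2880.00)(120.00) + (3960.00)(120.00) + (5600.00)(120.00) = 1492800.00 mm³
ΣAȳ = (2880.00)(6.00) + (3960.00)(102.00) + (5600.00)(206.00) = 1574800.00 mm³
x̄ = 1492800.00 / 12440.00 = 120.00 mm
ȳ = 1574800.00 / 12440.00 = 126.59 mm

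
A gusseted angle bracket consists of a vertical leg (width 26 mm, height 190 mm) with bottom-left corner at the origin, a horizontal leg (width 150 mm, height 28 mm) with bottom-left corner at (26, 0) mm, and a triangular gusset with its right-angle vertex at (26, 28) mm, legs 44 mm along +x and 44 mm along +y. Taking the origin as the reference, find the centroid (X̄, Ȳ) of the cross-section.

vertical leg: A = 26 × 190 = 4940.00, centroid at (13.00, 95.00).
horizontal leg: A = 150 × 28 = 4200.00, centroid at (101.00, 14.00).
gusset: A = ½·44·44 = 968.00, centroid at (40.67, 42.67).
ΣA = 10108.00 mm², ΣAX̄ = 527785.33 mm³, ΣAȲ = 569401.33 mm³.
X̄ = 527785.33/10108.00 = 52.21 mm; Ȳ = 569401.33/10108.00 = 56.33 mm.

X̄ = 52.21 mm, Ȳ = 56.33 mm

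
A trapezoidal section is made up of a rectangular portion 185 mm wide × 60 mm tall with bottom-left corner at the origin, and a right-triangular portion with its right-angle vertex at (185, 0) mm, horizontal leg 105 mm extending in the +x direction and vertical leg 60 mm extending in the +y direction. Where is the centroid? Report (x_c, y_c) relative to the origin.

rectangular portion: A = 185 × 60 = 11100.00, centroid at (92.50, 30.00).
triangular portion: A = ½·105·60 = 3150.00, centroid at (220.00, 20.00).
ΣA = 14250.00 mm²
ΣAx_c = (11100.00)(92.50) + (3150.00)(220.00) = 1719750.00 mm³
ΣAy_c = (11100.00)(30.00) + (3150.00)(20.00) = 396000.00 mm³
x_c = 1719750.00 / 14250.00 = 120.68 mm
y_c = 396000.00 / 14250.00 = 27.79 mm

x_c = 120.68 mm, y_c = 27.79 mm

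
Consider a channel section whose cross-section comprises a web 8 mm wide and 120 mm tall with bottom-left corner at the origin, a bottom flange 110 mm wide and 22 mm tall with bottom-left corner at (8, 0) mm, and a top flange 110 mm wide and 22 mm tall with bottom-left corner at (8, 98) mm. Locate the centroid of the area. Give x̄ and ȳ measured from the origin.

x̄ = 53.23 mm, ȳ = 60.00 mm

web: A = 8 × 120 = 960.00, centroid at (4.00, 60.00).
bottom flange: A = 110 × 22 = 2420.00, centroid at (63.00, 11.00).
top flange: A = 110 × 22 = 2420.00, centroid at (63.00, 109.00).
ΣA = 5800.00 mm²
ΣAx̄ = (960.00)(4.00) + (2420.00)(63.00) + (2420.00)(63.00) = 308760.00 mm³
ΣAȳ = (960.00)(60.00) + (2420.00)(11.00) + (2420.00)(109.00) = 348000.00 mm³
x̄ = 308760.00 / 5800.00 = 53.23 mm
ȳ = 348000.00 / 5800.00 = 60.00 mm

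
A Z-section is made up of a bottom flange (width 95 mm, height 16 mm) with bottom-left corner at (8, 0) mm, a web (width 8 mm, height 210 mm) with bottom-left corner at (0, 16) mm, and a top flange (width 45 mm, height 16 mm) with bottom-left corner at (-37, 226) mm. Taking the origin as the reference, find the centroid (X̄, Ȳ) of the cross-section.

X̄ = 20.57 mm, Ȳ = 97.94 mm

bottom flange: A = 95 × 16 = 1520.00, centroid at (55.50, 8.00).
web: A = 8 × 210 = 1680.00, centroid at (4.00, 121.00).
top flange: A = 45 × 16 = 720.00, centroid at (-14.50, 234.00).
ΣA = 3920.00 mm²
ΣAX̄ = (1520.00)(55.50) + (1680.00)(4.00) + (720.00)(-14.50) = 80640.00 mm³
ΣAȲ = (1520.00)(8.00) + (1680.00)(121.00) + (720.00)(234.00) = 383920.00 mm³
X̄ = 80640.00 / 3920.00 = 20.57 mm
Ȳ = 383920.00 / 3920.00 = 97.94 mm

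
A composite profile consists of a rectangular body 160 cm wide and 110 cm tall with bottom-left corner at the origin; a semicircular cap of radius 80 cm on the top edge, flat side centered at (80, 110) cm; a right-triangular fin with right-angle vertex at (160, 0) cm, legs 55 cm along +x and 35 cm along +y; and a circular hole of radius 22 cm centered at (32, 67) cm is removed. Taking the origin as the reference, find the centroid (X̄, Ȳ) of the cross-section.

rectangular body: A = 160 × 110 = 17600.00, centroid at (80.00, 55.00).
semicircular top: A = ½π·80² = 10053.10, centroid at (80.00, 143.95).
triangular fin: A = ½·55·35 = 962.50, centroid at (178.33, 11.67).
hole: A = −π·22² = -1520.53, centroid at (32.00, 67.00).
ΣA = 27095.07 cm², ΣAX̄ = 2335236.57 cm³, ΣAȲ = 2324527.55 cm³.
X̄ = 2335236.57/27095.07 = 86.19 cm; Ȳ = 2324527.55/27095.07 = 85.79 cm.

X̄ = 86.19 cm, Ȳ = 85.79 cm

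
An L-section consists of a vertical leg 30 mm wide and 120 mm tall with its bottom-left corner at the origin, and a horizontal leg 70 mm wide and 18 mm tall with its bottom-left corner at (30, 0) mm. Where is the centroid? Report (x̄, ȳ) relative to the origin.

vertical leg: A = 30 × 120 = 3600.00, centroid at (15.00, 60.00).
horizontal leg: A = 70 × 18 = 1260.00, centroid at (65.00, 9.00).
ΣA = 4860.00 mm², ΣAx̄ = 135900.00 mm³, ΣAȳ = 227340.00 mm³.
x̄ = 135900.00/4860.00 = 27.96 mm; ȳ = 227340.00/4860.00 = 46.78 mm.

x̄ = 27.96 mm, ȳ = 46.78 mm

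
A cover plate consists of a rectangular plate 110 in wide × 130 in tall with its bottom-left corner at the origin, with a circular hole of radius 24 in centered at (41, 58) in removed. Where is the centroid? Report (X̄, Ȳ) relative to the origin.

Part | A | x̄ᵢ | ȳᵢ | A·x̄ᵢ | A·ȳᵢ
plate | 14300.00 | 55.00 | 65.00 | 786500.00 | 929500.00
hole | -1809.56 | 41.00 | 58.00 | -74191.85 | -104954.33
Σ | 12490.44 |  |  | 712308.15 | 824545.67
X̄ = 712308.15 / 12490.44 = 57.03 in
Ȳ = 824545.67 / 12490.44 = 66.01 in

X̄ = 57.03 in, Ȳ = 66.01 in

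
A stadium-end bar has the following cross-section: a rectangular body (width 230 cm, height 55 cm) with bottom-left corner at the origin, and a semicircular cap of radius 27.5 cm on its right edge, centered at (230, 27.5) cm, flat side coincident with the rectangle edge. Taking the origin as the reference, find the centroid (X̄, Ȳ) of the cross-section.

X̄ = 125.87 cm, Ȳ = 27.50 cm

rectangular body: A = 230 × 55 = 12650.00, centroid at (115.00, 27.50).
semicircular end: A = ½π·27.5² = 1187.91, centroid at (241.67, 27.50).
ΣA = 13837.91 cm²
ΣAX̄ = (12650.00)(115.00) + (1187.91)(241.67) = 1741834.97 cm³
ΣAȲ = (12650.00)(27.50) + (1187.91)(27.50) = 380542.65 cm³
X̄ = 1741834.97 / 13837.91 = 125.87 cm
Ȳ = 380542.65 / 13837.91 = 27.50 cm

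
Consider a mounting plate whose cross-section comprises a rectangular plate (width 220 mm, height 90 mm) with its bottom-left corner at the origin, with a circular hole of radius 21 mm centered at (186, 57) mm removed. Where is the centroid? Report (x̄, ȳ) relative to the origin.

Part | A | x̄ᵢ | ȳᵢ | A·x̄ᵢ | A·ȳᵢ
plate | 19800.00 | 110.00 | 45.00 | 2178000.00 | 891000.00
hole | -1385.44 | 186.00 | 57.00 | -257692.28 | -78970.21
Σ | 18414.56 |  |  | 1920307.72 | 812029.79
x̄ = 1920307.72 / 18414.56 = 104.28 mm
ȳ = 812029.79 / 18414.56 = 44.10 mm

x̄ = 104.28 mm, ȳ = 44.10 mm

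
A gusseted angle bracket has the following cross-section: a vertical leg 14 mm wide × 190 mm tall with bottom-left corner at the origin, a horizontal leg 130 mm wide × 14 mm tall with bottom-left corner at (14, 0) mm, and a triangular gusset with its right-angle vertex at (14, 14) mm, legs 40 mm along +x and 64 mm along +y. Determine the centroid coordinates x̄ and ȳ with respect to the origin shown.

vertical leg: A = 14 × 190 = 2660.00, centroid at (7.00, 95.00).
horizontal leg: A = 130 × 14 = 1820.00, centroid at (79.00, 7.00).
gusset: A = ½·40·64 = 1280.00, centroid at (27.33, 35.33).
ΣA = 5760.00 mm², ΣAx̄ = 197386.67 mm³, ΣAȳ = 310666.67 mm³.
x̄ = 197386.67/5760.00 = 34.27 mm; ȳ = 310666.67/5760.00 = 53.94 mm.

x̄ = 34.27 mm, ȳ = 53.94 mm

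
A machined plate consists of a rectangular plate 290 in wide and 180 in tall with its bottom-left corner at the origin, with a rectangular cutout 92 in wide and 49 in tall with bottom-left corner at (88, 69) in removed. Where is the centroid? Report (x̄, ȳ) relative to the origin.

plate: A = 290 × 180 = 52200.00, centroid at (145.00, 90.00).
hole: A = −(92 × 49) = -4508.00, centroid at (134.00, 93.50).
ΣA = 47692.00 in²
ΣAx̄ = (52200.00)(145.00) + (-4508.00)(134.00) = 6964928.00 in³
ΣAȳ = (52200.00)(90.00) + (-4508.00)(93.50) = 4276502.00 in³
x̄ = 6964928.00 / 47692.00 = 146.04 in
ȳ = 4276502.00 / 47692.00 = 89.67 in

x̄ = 146.04 in, ȳ = 89.67 in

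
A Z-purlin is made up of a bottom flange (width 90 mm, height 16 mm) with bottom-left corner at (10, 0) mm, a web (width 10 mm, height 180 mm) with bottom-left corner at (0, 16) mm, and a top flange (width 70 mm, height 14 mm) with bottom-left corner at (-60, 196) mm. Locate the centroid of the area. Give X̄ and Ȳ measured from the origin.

bottom flange: A = 90 × 16 = 1440.00, centroid at (55.00, 8.00).
web: A = 10 × 180 = 1800.00, centroid at (5.00, 106.00).
top flange: A = 70 × 14 = 980.00, centroid at (-25.00, 203.00).
ΣA = 4220.00 mm²
ΣAX̄ = (1440.00)(55.00) + (1800.00)(5.00) + (980.00)(-25.00) = 63700.00 mm³
ΣAȲ = (1440.00)(8.00) + (1800.00)(106.00) + (980.00)(203.00) = 401260.00 mm³
X̄ = 63700.00 / 4220.00 = 15.09 mm
Ȳ = 401260.00 / 4220.00 = 95.09 mm

X̄ = 15.09 mm, Ȳ = 95.09 mm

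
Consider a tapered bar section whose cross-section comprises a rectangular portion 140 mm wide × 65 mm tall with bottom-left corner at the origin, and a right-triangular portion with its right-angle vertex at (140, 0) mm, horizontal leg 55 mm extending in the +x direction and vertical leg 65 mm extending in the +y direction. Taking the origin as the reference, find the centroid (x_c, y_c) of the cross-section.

Part | A | x̄ᵢ | ȳᵢ | A·x̄ᵢ | A·ȳᵢ
rectangular portion | 9100.00 | 70.00 | 32.50 | 637000.00 | 295750.00
triangular portion | 1787.50 | 158.33 | 21.67 | 283020.83 | 38729.17
Σ | 10887.50 |  |  | 920020.83 | 334479.17
x_c = 920020.83 / 10887.50 = 84.50 mm
y_c = 334479.17 / 10887.50 = 30.72 mm

x_c = 84.50 mm, y_c = 30.72 mm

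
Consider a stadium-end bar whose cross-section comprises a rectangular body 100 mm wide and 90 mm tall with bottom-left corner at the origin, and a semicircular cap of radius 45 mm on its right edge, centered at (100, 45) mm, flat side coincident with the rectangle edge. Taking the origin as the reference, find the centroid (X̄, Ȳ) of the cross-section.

rectangular body: A = 100 × 90 = 9000.00, centroid at (50.00, 45.00).
semicircular end: A = ½π·45² = 3180.86, centroid at (119.10, 45.00).
ΣA = 12180.86 mm², ΣAX̄ = 828836.26 mm³, ΣAȲ = 548138.82 mm³.
X̄ = 828836.26/12180.86 = 68.04 mm; Ȳ = 548138.82/12180.86 = 45.00 mm.

X̄ = 68.04 mm, Ȳ = 45.00 mm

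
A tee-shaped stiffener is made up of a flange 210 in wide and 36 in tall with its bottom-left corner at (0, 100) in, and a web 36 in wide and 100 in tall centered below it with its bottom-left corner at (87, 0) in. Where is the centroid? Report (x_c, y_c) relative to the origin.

x_c = 105.00 in, y_c = 96.06 in

web: A = 36 × 100 = 3600.00, centroid at (105.00, 50.00).
flange: A = 210 × 36 = 7560.00, centroid at (105.00, 118.00).
ΣA = 11160.00 in²
ΣAx_c = (3600.00)(105.00) + (7560.00)(105.00) = 1171800.00 in³
ΣAy_c = (3600.00)(50.00) + (7560.00)(118.00) = 1072080.00 in³
x_c = 1171800.00 / 11160.00 = 105.00 in
y_c = 1072080.00 / 11160.00 = 96.06 in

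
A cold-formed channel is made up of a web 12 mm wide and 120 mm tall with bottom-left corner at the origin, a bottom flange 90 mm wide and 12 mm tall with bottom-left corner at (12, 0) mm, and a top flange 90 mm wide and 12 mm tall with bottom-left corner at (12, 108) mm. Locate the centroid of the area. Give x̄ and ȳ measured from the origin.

x̄ = 36.60 mm, ȳ = 60.00 mm

web: A = 12 × 120 = 1440.00, centroid at (6.00, 60.00).
bottom flange: A = 90 × 12 = 1080.00, centroid at (57.00, 6.00).
top flange: A = 90 × 12 = 1080.00, centroid at (57.00, 114.00).
ΣA = 3600.00 mm², ΣAx̄ = 131760.00 mm³, ΣAȳ = 216000.00 mm³.
x̄ = 131760.00/3600.00 = 36.60 mm; ȳ = 216000.00/3600.00 = 60.00 mm.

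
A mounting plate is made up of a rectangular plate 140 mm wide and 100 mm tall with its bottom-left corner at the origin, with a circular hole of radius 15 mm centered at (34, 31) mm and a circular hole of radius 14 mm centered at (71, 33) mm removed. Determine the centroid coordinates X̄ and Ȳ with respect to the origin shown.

X̄ = 71.96 mm, Ȳ = 51.89 mm

plate: A = 140 × 100 = 14000.00, centroid at (70.00, 50.00).
hole 1: A = −π·15² = -706.86, centroid at (34.00, 31.00).
hole 2: A = −π·14² = -615.75, centroid at (71.00, 33.00).
ΣA = 12677.39 mm²
ΣAX̄ = (14000.00)(70.00) + (-706.86)(34.00) + (-615.75)(71.00) = 912248.41 mm³
ΣAȲ = (14000.00)(50.00) + (-706.86)(31.00) + (-615.75)(33.00) = 657767.57 mm³
X̄ = 912248.41 / 12677.39 = 71.96 mm
Ȳ = 657767.57 / 12677.39 = 51.89 mm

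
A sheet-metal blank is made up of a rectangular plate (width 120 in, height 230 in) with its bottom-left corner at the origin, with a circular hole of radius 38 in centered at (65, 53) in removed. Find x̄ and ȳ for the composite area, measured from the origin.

x̄ = 59.02 in, ȳ = 127.20 in

Part | A | x̄ᵢ | ȳᵢ | A·x̄ᵢ | A·ȳᵢ
plate | 27600.00 | 60.00 | 115.00 | 1656000.00 | 3174000.00
hole | -4536.46 | 65.00 | 53.00 | -294869.89 | -240432.37
Σ | 23063.54 |  |  | 1361130.11 | 2933567.63
x̄ = 1361130.11 / 23063.54 = 59.02 in
ȳ = 2933567.63 / 23063.54 = 127.20 in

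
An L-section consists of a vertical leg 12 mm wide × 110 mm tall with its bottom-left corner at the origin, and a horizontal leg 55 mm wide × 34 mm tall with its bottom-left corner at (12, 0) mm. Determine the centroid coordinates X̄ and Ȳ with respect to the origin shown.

vertical leg: A = 12 × 110 = 1320.00, centroid at (6.00, 55.00).
horizontal leg: A = 55 × 34 = 1870.00, centroid at (39.50, 17.00).
ΣA = 3190.00 mm², ΣAX̄ = 81785.00 mm³, ΣAȲ = 104390.00 mm³.
X̄ = 81785.00/3190.00 = 25.64 mm; Ȳ = 104390.00/3190.00 = 32.72 mm.

X̄ = 25.64 mm, Ȳ = 32.72 mm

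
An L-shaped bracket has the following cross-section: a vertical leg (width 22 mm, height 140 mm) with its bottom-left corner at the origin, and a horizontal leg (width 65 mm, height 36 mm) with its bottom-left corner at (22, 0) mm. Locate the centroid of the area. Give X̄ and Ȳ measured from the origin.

vertical leg: A = 22 × 140 = 3080.00, centroid at (11.00, 70.00).
horizontal leg: A = 65 × 36 = 2340.00, centroid at (54.50, 18.00).
ΣA = 5420.00 mm²
ΣAX̄ = (3080.00)(11.00) + (2340.00)(54.50) = 161410.00 mm³
ΣAȲ = (3080.00)(70.00) + (2340.00)(18.00) = 257720.00 mm³
X̄ = 161410.00 / 5420.00 = 29.78 mm
Ȳ = 257720.00 / 5420.00 = 47.55 mm

X̄ = 29.78 mm, Ȳ = 47.55 mm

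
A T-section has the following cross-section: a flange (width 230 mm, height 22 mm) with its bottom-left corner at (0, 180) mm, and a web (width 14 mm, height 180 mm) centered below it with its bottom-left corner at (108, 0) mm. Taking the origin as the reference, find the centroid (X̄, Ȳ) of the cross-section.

web: A = 14 × 180 = 2520.00, centroid at (115.00, 90.00).
flange: A = 230 × 22 = 5060.00, centroid at (115.00, 191.00).
ΣA = 7580.00 mm², ΣAX̄ = 871700.00 mm³, ΣAȲ = 1193260.00 mm³.
X̄ = 871700.00/7580.00 = 115.00 mm; Ȳ = 1193260.00/7580.00 = 157.42 mm.

X̄ = 115.00 mm, Ȳ = 157.42 mm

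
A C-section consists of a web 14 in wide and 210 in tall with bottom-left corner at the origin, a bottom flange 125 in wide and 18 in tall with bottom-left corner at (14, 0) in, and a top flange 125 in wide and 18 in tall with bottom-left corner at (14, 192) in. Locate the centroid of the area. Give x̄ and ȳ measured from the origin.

x̄ = 49.04 in, ȳ = 105.00 in

web: A = 14 × 210 = 2940.00, centroid at (7.00, 105.00).
bottom flange: A = 125 × 18 = 2250.00, centroid at (76.50, 9.00).
top flange: A = 125 × 18 = 2250.00, centroid at (76.50, 201.00).
ΣA = 7440.00 in², ΣAx̄ = 364830.00 in³, ΣAȳ = 781200.00 in³.
x̄ = 364830.00/7440.00 = 49.04 in; ȳ = 781200.00/7440.00 = 105.00 in.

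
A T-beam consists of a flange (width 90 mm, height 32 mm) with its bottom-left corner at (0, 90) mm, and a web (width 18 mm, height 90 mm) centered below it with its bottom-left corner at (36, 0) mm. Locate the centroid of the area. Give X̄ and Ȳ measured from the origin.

X̄ = 45.00 mm, Ȳ = 84.04 mm

web: A = 18 × 90 = 1620.00, centroid at (45.00, 45.00).
flange: A = 90 × 32 = 2880.00, centroid at (45.00, 106.00).
ΣA = 4500.00 mm², ΣAX̄ = 202500.00 mm³, ΣAȲ = 378180.00 mm³.
X̄ = 202500.00/4500.00 = 45.00 mm; Ȳ = 378180.00/4500.00 = 84.04 mm.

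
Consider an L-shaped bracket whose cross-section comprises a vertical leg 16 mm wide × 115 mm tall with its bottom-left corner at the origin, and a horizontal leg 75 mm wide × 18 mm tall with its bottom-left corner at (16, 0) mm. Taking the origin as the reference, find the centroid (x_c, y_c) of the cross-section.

vertical leg: A = 16 × 115 = 1840.00, centroid at (8.00, 57.50).
horizontal leg: A = 75 × 18 = 1350.00, centroid at (53.50, 9.00).
ΣA = 3190.00 mm²
ΣAx_c = (1840.00)(8.00) + (1350.00)(53.50) = 86945.00 mm³
ΣAy_c = (1840.00)(57.50) + (1350.00)(9.00) = 117950.00 mm³
x_c = 86945.00 / 3190.00 = 27.26 mm
y_c = 117950.00 / 3190.00 = 36.97 mm

x_c = 27.26 mm, y_c = 36.97 mm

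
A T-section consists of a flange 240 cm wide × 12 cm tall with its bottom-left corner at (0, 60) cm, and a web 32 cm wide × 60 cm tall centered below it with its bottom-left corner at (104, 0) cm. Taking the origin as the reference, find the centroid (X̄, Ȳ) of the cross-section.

X̄ = 120.00 cm, Ȳ = 51.60 cm

web: A = 32 × 60 = 1920.00, centroid at (120.00, 30.00).
flange: A = 240 × 12 = 2880.00, centroid at (120.00, 66.00).
ΣA = 4800.00 cm²
ΣAX̄ = (1920.00)(120.00) + (2880.00)(120.00) = 576000.00 cm³
ΣAȲ = (1920.00)(30.00) + (2880.00)(66.00) = 247680.00 cm³
X̄ = 576000.00 / 4800.00 = 120.00 cm
Ȳ = 247680.00 / 4800.00 = 51.60 cm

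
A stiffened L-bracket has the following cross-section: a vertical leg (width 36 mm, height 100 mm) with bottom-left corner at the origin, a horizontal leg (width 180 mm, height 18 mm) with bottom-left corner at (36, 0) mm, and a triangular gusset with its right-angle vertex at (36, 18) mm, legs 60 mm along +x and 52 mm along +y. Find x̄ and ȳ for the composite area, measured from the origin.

vertical leg: A = 36 × 100 = 3600.00, centroid at (18.00, 50.00).
horizontal leg: A = 180 × 18 = 3240.00, centroid at (126.00, 9.00).
gusset: A = ½·60·52 = 1560.00, centroid at (56.00, 35.33).
ΣA = 8400.00 mm², ΣAx̄ = 560400.00 mm³, ΣAȳ = 264280.00 mm³.
x̄ = 560400.00/8400.00 = 66.71 mm; ȳ = 264280.00/8400.00 = 31.46 mm.

x̄ = 66.71 mm, ȳ = 31.46 mm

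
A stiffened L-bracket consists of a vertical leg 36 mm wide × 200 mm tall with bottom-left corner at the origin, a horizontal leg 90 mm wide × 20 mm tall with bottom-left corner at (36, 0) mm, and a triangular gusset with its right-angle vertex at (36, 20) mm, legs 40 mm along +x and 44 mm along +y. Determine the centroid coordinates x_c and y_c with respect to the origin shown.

vertical leg: A = 36 × 200 = 7200.00, centroid at (18.00, 100.00).
horizontal leg: A = 90 × 20 = 1800.00, centroid at (81.00, 10.00).
gusset: A = ½·40·44 = 880.00, centroid at (49.33, 34.67).
ΣA = 9880.00 mm²
ΣAx_c = (7200.00)(18.00) + (1800.00)(81.00) + (880.00)(49.33) = 318813.33 mm³
ΣAy_c = (7200.00)(100.00) + (1800.00)(10.00) + (880.00)(34.67) = 768506.67 mm³
x_c = 318813.33 / 9880.00 = 32.27 mm
y_c = 768506.67 / 9880.00 = 77.78 mm

x_c = 32.27 mm, y_c = 77.78 mm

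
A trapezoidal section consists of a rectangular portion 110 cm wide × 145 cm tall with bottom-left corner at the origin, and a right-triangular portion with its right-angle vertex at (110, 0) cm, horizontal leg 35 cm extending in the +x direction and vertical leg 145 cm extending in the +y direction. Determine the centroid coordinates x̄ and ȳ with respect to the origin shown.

rectangular portion: A = 110 × 145 = 15950.00, centroid at (55.00, 72.50).
triangular portion: A = ½·35·145 = 2537.50, centroid at (121.67, 48.33).
ΣA = 18487.50 cm², ΣAx̄ = 1185979.17 cm³, ΣAȳ = 1279020.83 cm³.
x̄ = 1185979.17/18487.50 = 64.15 cm; ȳ = 1279020.83/18487.50 = 69.18 cm.

x̄ = 64.15 cm, ȳ = 69.18 cm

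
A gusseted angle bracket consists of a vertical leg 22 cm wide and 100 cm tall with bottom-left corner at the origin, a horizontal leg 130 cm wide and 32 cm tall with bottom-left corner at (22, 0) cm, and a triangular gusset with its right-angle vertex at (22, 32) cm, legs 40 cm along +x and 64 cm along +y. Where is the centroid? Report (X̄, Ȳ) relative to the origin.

X̄ = 56.46 cm, Ȳ = 32.05 cm

Part | A | x̄ᵢ | ȳᵢ | A·x̄ᵢ | A·ȳᵢ
vertical leg | 2200.00 | 11.00 | 50.00 | 24200.00 | 110000.00
horizontal leg | 4160.00 | 87.00 | 16.00 | 361920.00 | 66560.00
gusset | 1280.00 | 35.33 | 53.33 | 45226.67 | 68266.67
Σ | 7640.00 |  |  | 431346.67 | 244826.67
X̄ = 431346.67 / 7640.00 = 56.46 cm
Ȳ = 244826.67 / 7640.00 = 32.05 cm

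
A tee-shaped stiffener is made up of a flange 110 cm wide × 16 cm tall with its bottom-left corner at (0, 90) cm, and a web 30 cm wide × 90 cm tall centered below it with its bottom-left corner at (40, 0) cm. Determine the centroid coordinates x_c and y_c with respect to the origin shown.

x_c = 55.00 cm, y_c = 65.91 cm

web: A = 30 × 90 = 2700.00, centroid at (55.00, 45.00).
flange: A = 110 × 16 = 1760.00, centroid at (55.00, 98.00).
ΣA = 4460.00 cm²
ΣAx_c = (2700.00)(55.00) + (1760.00)(55.00) = 245300.00 cm³
ΣAy_c = (2700.00)(45.00) + (1760.00)(98.00) = 293980.00 cm³
x_c = 245300.00 / 4460.00 = 55.00 cm
y_c = 293980.00 / 4460.00 = 65.91 cm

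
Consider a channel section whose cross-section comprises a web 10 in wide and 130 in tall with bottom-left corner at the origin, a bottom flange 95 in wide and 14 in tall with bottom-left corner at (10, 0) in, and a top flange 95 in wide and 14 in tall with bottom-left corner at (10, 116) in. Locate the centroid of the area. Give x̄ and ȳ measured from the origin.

x̄ = 40.27 in, ȳ = 65.00 in

Part | A | x̄ᵢ | ȳᵢ | A·x̄ᵢ | A·ȳᵢ
web | 1300.00 | 5.00 | 65.00 | 6500.00 | 84500.00
bottom flange | 1330.00 | 57.50 | 7.00 | 76475.00 | 9310.00
top flange | 1330.00 | 57.50 | 123.00 | 76475.00 | 163590.00
Σ | 3960.00 |  |  | 159450.00 | 257400.00
x̄ = 159450.00 / 3960.00 = 40.27 in
ȳ = 257400.00 / 3960.00 = 65.00 in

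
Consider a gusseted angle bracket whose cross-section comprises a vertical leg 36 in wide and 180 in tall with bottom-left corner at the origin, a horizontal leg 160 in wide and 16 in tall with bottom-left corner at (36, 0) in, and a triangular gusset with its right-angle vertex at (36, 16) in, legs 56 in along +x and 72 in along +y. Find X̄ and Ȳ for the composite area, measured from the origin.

vertical leg: A = 36 × 180 = 6480.00, centroid at (18.00, 90.00).
horizontal leg: A = 160 × 16 = 2560.00, centroid at (116.00, 8.00).
gusset: A = ½·56·72 = 2016.00, centroid at (54.67, 40.00).
ΣA = 11056.00 in²
ΣAX̄ = (6480.00)(18.00) + (2560.00)(116.00) + (2016.00)(54.67) = 523808.00 in³
ΣAȲ = (6480.00)(90.00) + (2560.00)(8.00) + (2016.00)(40.00) = 684320.00 in³
X̄ = 523808.00 / 11056.00 = 47.38 in
Ȳ = 684320.00 / 11056.00 = 61.90 in

X̄ = 47.38 in, Ȳ = 61.90 in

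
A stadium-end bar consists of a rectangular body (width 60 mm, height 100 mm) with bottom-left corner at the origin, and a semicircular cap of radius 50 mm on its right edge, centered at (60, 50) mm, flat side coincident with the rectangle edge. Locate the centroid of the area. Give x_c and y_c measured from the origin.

x_c = 50.26 mm, y_c = 50.00 mm

rectangular body: A = 60 × 100 = 6000.00, centroid at (30.00, 50.00).
semicircular end: A = ½π·50² = 3926.99, centroid at (81.22, 50.00).
ΣA = 9926.99 mm², ΣAx_c = 498952.78 mm³, ΣAy_c = 496349.54 mm³.
x_c = 498952.78/9926.99 = 50.26 mm; y_c = 496349.54/9926.99 = 50.00 mm.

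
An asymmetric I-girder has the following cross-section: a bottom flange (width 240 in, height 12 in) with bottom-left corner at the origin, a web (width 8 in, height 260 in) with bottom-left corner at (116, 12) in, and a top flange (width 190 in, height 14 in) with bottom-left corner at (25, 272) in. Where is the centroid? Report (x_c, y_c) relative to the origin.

x_c = 120.00 in, y_c = 138.42 in

bottom flange: A = 240 × 12 = 2880.00, centroid at (120.00, 6.00).
web: A = 8 × 260 = 2080.00, centroid at (120.00, 142.00).
top flange: A = 190 × 14 = 2660.00, centroid at (120.00, 279.00).
ΣA = 7620.00 in², ΣAx_c = 914400.00 in³, ΣAy_c = 1054780.00 in³.
x_c = 914400.00/7620.00 = 120.00 in; y_c = 1054780.00/7620.00 = 138.42 in.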